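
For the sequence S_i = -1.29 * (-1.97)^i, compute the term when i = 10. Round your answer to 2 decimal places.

S_10 = -1.29 * (-1.97)^10 ≈ -1.29 * 880.364 ≈ -1135.67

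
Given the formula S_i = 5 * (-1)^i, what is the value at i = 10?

S_10 = 5 * (-1)^10 = 5 * 1 = 5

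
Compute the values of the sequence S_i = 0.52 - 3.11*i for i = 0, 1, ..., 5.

This is an arithmetic sequence.
i=0: S_0 = 0.52 + -3.11*0 = 0.52
i=1: S_1 = 0.52 + -3.11*1 = -2.59
i=2: S_2 = 0.52 + -3.11*2 = -5.7
i=3: S_3 = 0.52 + -3.11*3 = -8.81
i=4: S_4 = 0.52 + -3.11*4 = -11.92
i=5: S_5 = 0.52 + -3.11*5 = -15.03
The first 6 terms are: [0.52, -2.59, -5.7, -8.81, -11.92, -15.03]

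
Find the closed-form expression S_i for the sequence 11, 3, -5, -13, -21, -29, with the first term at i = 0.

Check differences: 3 - 11 = -8
-5 - 3 = -8
Common difference d = -8.
First term a = 11.
Formula: S_i = 11 - 8*i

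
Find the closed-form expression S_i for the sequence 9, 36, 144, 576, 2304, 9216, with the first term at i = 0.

Check ratios: 36 / 9 = 4.0
Common ratio r = 4.
First term a = 9.
Formula: S_i = 9 * 4^i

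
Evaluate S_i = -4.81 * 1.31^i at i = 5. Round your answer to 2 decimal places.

S_5 = -4.81 * 1.31^5 ≈ -4.81 * 3.8579 ≈ -18.56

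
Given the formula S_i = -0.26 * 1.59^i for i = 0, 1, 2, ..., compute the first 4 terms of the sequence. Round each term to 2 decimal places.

This is a geometric sequence.
i=0: S_0 = -0.26 * 1.59^0 = -0.26
i=1: S_1 = -0.26 * 1.59^1 ≈ -0.41
i=2: S_2 = -0.26 * 1.59^2 ≈ -0.66
i=3: S_3 = -0.26 * 1.59^3 ≈ -1.05
The first 4 terms are: [-0.26, -0.41, -0.66, -1.05]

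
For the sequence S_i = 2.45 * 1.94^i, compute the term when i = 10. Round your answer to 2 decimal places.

S_10 = 2.45 * 1.94^10 ≈ 2.45 * 755.1223 ≈ 1850.05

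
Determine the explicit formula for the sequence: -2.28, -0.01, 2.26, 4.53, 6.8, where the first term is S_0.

Check differences: -0.01 - -2.28 = 2.27
2.26 - -0.01 = 2.27
Common difference d = 2.27.
First term a = -2.28.
Formula: S_i = -2.28 + 2.27*i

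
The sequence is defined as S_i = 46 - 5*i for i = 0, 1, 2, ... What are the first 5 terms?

This is an arithmetic sequence.
i=0: S_0 = 46 + -5*0 = 46
i=1: S_1 = 46 + -5*1 = 41
i=2: S_2 = 46 + -5*2 = 36
i=3: S_3 = 46 + -5*3 = 31
i=4: S_4 = 46 + -5*4 = 26
The first 5 terms are: [46, 41, 36, 31, 26]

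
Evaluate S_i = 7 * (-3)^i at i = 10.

S_10 = 7 * (-3)^10 = 7 * 59049 = 413343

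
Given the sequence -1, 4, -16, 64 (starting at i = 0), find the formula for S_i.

Check ratios: 4 / -1 = -4.0
Common ratio r = -4.
First term a = -1.
Formula: S_i = -1 * (-4)^i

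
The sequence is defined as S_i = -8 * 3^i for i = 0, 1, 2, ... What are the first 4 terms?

This is a geometric sequence.
i=0: S_0 = -8 * 3^0 = -8
i=1: S_1 = -8 * 3^1 = -24
i=2: S_2 = -8 * 3^2 = -72
i=3: S_3 = -8 * 3^3 = -216
The first 4 terms are: [-8, -24, -72, -216]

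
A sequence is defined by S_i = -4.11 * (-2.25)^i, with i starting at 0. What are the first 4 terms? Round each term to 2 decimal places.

This is a geometric sequence.
i=0: S_0 = -4.11 * (-2.25)^0 = -4.11
i=1: S_1 = -4.11 * (-2.25)^1 ≈ 9.25
i=2: S_2 = -4.11 * (-2.25)^2 ≈ -20.81
i=3: S_3 = -4.11 * (-2.25)^3 ≈ 46.82
The first 4 terms are: [-4.11, 9.25, -20.81, 46.82]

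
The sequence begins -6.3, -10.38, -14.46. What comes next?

Differences: -10.38 - -6.3 = -4.08
This is an arithmetic sequence with common difference d = -4.08.
Next term = -14.46 + -4.08 = -18.54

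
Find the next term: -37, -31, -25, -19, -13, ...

Differences: -31 - -37 = 6
This is an arithmetic sequence with common difference d = 6.
Next term = -13 + 6 = -7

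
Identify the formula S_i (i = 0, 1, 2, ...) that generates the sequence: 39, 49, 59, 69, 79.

Check differences: 49 - 39 = 10
59 - 49 = 10
Common difference d = 10.
First term a = 39.
Formula: S_i = 39 + 10*i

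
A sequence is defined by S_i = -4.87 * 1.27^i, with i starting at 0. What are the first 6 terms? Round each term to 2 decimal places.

This is a geometric sequence.
i=0: S_0 = -4.87 * 1.27^0 = -4.87
i=1: S_1 = -4.87 * 1.27^1 ≈ -6.18
i=2: S_2 = -4.87 * 1.27^2 ≈ -7.85
i=3: S_3 = -4.87 * 1.27^3 ≈ -9.98
i=4: S_4 = -4.87 * 1.27^4 ≈ -12.67
i=5: S_5 = -4.87 * 1.27^5 ≈ -16.09
The first 6 terms are: [-4.87, -6.18, -7.85, -9.98, -12.67, -16.09]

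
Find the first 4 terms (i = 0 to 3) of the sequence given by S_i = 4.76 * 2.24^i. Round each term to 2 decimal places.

This is a geometric sequence.
i=0: S_0 = 4.76 * 2.24^0 = 4.76
i=1: S_1 = 4.76 * 2.24^1 ≈ 10.66
i=2: S_2 = 4.76 * 2.24^2 ≈ 23.88
i=3: S_3 = 4.76 * 2.24^3 ≈ 53.5
The first 4 terms are: [4.76, 10.66, 23.88, 53.5]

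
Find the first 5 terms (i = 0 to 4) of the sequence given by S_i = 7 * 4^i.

This is a geometric sequence.
i=0: S_0 = 7 * 4^0 = 7
i=1: S_1 = 7 * 4^1 = 28
i=2: S_2 = 7 * 4^2 = 112
i=3: S_3 = 7 * 4^3 = 448
i=4: S_4 = 7 * 4^4 = 1792
The first 5 terms are: [7, 28, 112, 448, 1792]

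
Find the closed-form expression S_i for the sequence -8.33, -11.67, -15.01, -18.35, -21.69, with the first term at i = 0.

Check differences: -11.67 - -8.33 = -3.34
-15.01 - -11.67 = -3.34
Common difference d = -3.34.
First term a = -8.33.
Formula: S_i = -8.33 - 3.34*i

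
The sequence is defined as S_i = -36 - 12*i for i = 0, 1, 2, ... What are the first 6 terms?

This is an arithmetic sequence.
i=0: S_0 = -36 + -12*0 = -36
i=1: S_1 = -36 + -12*1 = -48
i=2: S_2 = -36 + -12*2 = -60
i=3: S_3 = -36 + -12*3 = -72
i=4: S_4 = -36 + -12*4 = -84
i=5: S_5 = -36 + -12*5 = -96
The first 6 terms are: [-36, -48, -60, -72, -84, -96]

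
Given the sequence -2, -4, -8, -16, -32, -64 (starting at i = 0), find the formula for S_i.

Check ratios: -4 / -2 = 2.0
Common ratio r = 2.
First term a = -2.
Formula: S_i = -2 * 2^i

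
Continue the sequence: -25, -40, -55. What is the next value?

Differences: -40 - -25 = -15
This is an arithmetic sequence with common difference d = -15.
Next term = -55 + -15 = -70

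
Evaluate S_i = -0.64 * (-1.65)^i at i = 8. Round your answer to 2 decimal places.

S_8 = -0.64 * (-1.65)^8 ≈ -0.64 * 54.9378 ≈ -35.16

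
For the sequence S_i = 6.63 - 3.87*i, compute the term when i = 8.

S_8 = 6.63 + -3.87*8 = 6.63 + -30.96 = -24.33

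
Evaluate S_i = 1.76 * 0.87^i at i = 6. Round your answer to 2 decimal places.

S_6 = 1.76 * 0.87^6 ≈ 1.76 * 0.4336 ≈ 0.76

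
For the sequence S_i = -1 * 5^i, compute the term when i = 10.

S_10 = -1 * 5^10 = -1 * 9765625 = -9765625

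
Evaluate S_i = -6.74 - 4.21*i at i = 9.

S_9 = -6.74 + -4.21*9 = -6.74 + -37.89 = -44.63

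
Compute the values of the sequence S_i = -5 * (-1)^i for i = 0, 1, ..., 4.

This is a geometric sequence.
i=0: S_0 = -5 * (-1)^0 = -5
i=1: S_1 = -5 * (-1)^1 = 5
i=2: S_2 = -5 * (-1)^2 = -5
i=3: S_3 = -5 * (-1)^3 = 5
i=4: S_4 = -5 * (-1)^4 = -5
The first 5 terms are: [-5, 5, -5, 5, -5]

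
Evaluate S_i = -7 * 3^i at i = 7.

S_7 = -7 * 3^7 = -7 * 2187 = -15309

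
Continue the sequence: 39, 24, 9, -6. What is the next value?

Differences: 24 - 39 = -15
This is an arithmetic sequence with common difference d = -15.
Next term = -6 + -15 = -21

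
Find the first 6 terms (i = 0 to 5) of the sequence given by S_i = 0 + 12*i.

This is an arithmetic sequence.
i=0: S_0 = 0 + 12*0 = 0
i=1: S_1 = 0 + 12*1 = 12
i=2: S_2 = 0 + 12*2 = 24
i=3: S_3 = 0 + 12*3 = 36
i=4: S_4 = 0 + 12*4 = 48
i=5: S_5 = 0 + 12*5 = 60
The first 6 terms are: [0, 12, 24, 36, 48, 60]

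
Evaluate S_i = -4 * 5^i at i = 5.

S_5 = -4 * 5^5 = -4 * 3125 = -12500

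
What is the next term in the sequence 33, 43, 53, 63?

Differences: 43 - 33 = 10
This is an arithmetic sequence with common difference d = 10.
Next term = 63 + 10 = 73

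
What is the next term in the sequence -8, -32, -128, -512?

Ratios: -32 / -8 = 4.0
This is a geometric sequence with common ratio r = 4.
Next term = -512 * 4 = -2048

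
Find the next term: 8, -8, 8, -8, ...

Ratios: -8 / 8 = -1.0
This is a geometric sequence with common ratio r = -1.
Next term = -8 * -1 = 8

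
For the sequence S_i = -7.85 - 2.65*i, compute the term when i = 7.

S_7 = -7.85 + -2.65*7 = -7.85 + -18.55 = -26.4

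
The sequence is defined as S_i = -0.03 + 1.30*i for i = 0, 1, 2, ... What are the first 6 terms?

This is an arithmetic sequence.
i=0: S_0 = -0.03 + 1.3*0 = -0.03
i=1: S_1 = -0.03 + 1.3*1 = 1.27
i=2: S_2 = -0.03 + 1.3*2 = 2.57
i=3: S_3 = -0.03 + 1.3*3 = 3.87
i=4: S_4 = -0.03 + 1.3*4 = 5.17
i=5: S_5 = -0.03 + 1.3*5 = 6.47
The first 6 terms are: [-0.03, 1.27, 2.57, 3.87, 5.17, 6.47]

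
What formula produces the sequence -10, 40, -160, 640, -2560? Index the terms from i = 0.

Check ratios: 40 / -10 = -4.0
Common ratio r = -4.
First term a = -10.
Formula: S_i = -10 * (-4)^i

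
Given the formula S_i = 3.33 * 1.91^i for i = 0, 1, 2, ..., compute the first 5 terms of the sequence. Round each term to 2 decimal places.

This is a geometric sequence.
i=0: S_0 = 3.33 * 1.91^0 = 3.33
i=1: S_1 = 3.33 * 1.91^1 ≈ 6.36
i=2: S_2 = 3.33 * 1.91^2 ≈ 12.15
i=3: S_3 = 3.33 * 1.91^3 ≈ 23.2
i=4: S_4 = 3.33 * 1.91^4 ≈ 44.32
The first 5 terms are: [3.33, 6.36, 12.15, 23.2, 44.32]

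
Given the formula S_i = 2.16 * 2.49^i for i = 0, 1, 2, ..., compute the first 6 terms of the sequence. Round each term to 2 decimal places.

This is a geometric sequence.
i=0: S_0 = 2.16 * 2.49^0 = 2.16
i=1: S_1 = 2.16 * 2.49^1 ≈ 5.38
i=2: S_2 = 2.16 * 2.49^2 ≈ 13.39
i=3: S_3 = 2.16 * 2.49^3 ≈ 33.35
i=4: S_4 = 2.16 * 2.49^4 ≈ 83.03
i=5: S_5 = 2.16 * 2.49^5 ≈ 206.75
The first 6 terms are: [2.16, 5.38, 13.39, 33.35, 83.03, 206.75]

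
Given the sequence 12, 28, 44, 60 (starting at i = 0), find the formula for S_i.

Check differences: 28 - 12 = 16
44 - 28 = 16
Common difference d = 16.
First term a = 12.
Formula: S_i = 12 + 16*i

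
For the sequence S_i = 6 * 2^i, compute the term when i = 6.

S_6 = 6 * 2^6 = 6 * 64 = 384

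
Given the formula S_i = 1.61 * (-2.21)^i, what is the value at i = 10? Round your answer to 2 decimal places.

S_10 = 1.61 * (-2.21)^10 ≈ 1.61 * 2779.2188 ≈ 4474.54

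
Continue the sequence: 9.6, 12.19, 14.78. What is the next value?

Differences: 12.19 - 9.6 = 2.59
This is an arithmetic sequence with common difference d = 2.59.
Next term = 14.78 + 2.59 = 17.37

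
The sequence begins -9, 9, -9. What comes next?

Ratios: 9 / -9 = -1.0
This is a geometric sequence with common ratio r = -1.
Next term = -9 * -1 = 9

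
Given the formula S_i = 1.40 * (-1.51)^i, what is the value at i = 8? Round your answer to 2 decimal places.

S_8 = 1.4 * (-1.51)^8 ≈ 1.4 * 27.0281 ≈ 37.84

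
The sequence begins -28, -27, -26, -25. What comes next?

Differences: -27 - -28 = 1
This is an arithmetic sequence with common difference d = 1.
Next term = -25 + 1 = -24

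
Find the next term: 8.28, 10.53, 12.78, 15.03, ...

Differences: 10.53 - 8.28 = 2.25
This is an arithmetic sequence with common difference d = 2.25.
Next term = 15.03 + 2.25 = 17.28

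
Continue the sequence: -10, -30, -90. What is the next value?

Ratios: -30 / -10 = 3.0
This is a geometric sequence with common ratio r = 3.
Next term = -90 * 3 = -270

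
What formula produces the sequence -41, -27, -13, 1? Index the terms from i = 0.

Check differences: -27 - -41 = 14
-13 - -27 = 14
Common difference d = 14.
First term a = -41.
Formula: S_i = -41 + 14*i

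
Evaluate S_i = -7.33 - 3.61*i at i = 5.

S_5 = -7.33 + -3.61*5 = -7.33 + -18.05 = -25.38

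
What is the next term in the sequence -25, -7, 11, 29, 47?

Differences: -7 - -25 = 18
This is an arithmetic sequence with common difference d = 18.
Next term = 47 + 18 = 65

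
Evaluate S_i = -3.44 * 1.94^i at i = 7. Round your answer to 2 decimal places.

S_7 = -3.44 * 1.94^7 ≈ -3.44 * 103.4218 ≈ -355.77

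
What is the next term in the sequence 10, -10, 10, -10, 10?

Ratios: -10 / 10 = -1.0
This is a geometric sequence with common ratio r = -1.
Next term = 10 * -1 = -10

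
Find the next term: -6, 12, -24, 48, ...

Ratios: 12 / -6 = -2.0
This is a geometric sequence with common ratio r = -2.
Next term = 48 * -2 = -96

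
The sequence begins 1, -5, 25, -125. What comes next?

Ratios: -5 / 1 = -5.0
This is a geometric sequence with common ratio r = -5.
Next term = -125 * -5 = 625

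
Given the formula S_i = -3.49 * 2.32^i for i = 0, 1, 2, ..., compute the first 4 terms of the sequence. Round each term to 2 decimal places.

This is a geometric sequence.
i=0: S_0 = -3.49 * 2.32^0 = -3.49
i=1: S_1 = -3.49 * 2.32^1 ≈ -8.1
i=2: S_2 = -3.49 * 2.32^2 ≈ -18.78
i=3: S_3 = -3.49 * 2.32^3 ≈ -43.58
The first 4 terms are: [-3.49, -8.1, -18.78, -43.58]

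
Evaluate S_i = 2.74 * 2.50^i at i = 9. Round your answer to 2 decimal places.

S_9 = 2.74 * 2.5^9 ≈ 2.74 * 3814.6973 ≈ 10452.27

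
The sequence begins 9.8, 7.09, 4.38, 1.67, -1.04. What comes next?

Differences: 7.09 - 9.8 = -2.71
This is an arithmetic sequence with common difference d = -2.71.
Next term = -1.04 + -2.71 = -3.75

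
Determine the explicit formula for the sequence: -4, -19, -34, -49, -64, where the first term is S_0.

Check differences: -19 - -4 = -15
-34 - -19 = -15
Common difference d = -15.
First term a = -4.
Formula: S_i = -4 - 15*i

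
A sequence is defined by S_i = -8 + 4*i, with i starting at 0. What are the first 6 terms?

This is an arithmetic sequence.
i=0: S_0 = -8 + 4*0 = -8
i=1: S_1 = -8 + 4*1 = -4
i=2: S_2 = -8 + 4*2 = 0
i=3: S_3 = -8 + 4*3 = 4
i=4: S_4 = -8 + 4*4 = 8
i=5: S_5 = -8 + 4*5 = 12
The first 6 terms are: [-8, -4, 0, 4, 8, 12]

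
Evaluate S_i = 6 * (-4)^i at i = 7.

S_7 = 6 * (-4)^7 = 6 * -16384 = -98304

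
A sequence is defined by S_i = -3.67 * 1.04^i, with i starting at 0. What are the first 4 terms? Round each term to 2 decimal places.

This is a geometric sequence.
i=0: S_0 = -3.67 * 1.04^0 = -3.67
i=1: S_1 = -3.67 * 1.04^1 ≈ -3.82
i=2: S_2 = -3.67 * 1.04^2 ≈ -3.97
i=3: S_3 = -3.67 * 1.04^3 ≈ -4.13
The first 4 terms are: [-3.67, -3.82, -3.97, -4.13]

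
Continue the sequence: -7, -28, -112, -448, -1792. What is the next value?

Ratios: -28 / -7 = 4.0
This is a geometric sequence with common ratio r = 4.
Next term = -1792 * 4 = -7168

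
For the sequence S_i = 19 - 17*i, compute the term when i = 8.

S_8 = 19 + -17*8 = 19 + -136 = -117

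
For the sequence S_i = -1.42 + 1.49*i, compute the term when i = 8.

S_8 = -1.42 + 1.49*8 = -1.42 + 11.92 = 10.5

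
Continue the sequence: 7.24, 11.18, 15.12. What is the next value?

Differences: 11.18 - 7.24 = 3.94
This is an arithmetic sequence with common difference d = 3.94.
Next term = 15.12 + 3.94 = 19.06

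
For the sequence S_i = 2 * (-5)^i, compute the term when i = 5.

S_5 = 2 * (-5)^5 = 2 * -3125 = -6250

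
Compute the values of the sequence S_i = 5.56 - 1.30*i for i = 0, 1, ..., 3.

This is an arithmetic sequence.
i=0: S_0 = 5.56 + -1.3*0 = 5.56
i=1: S_1 = 5.56 + -1.3*1 = 4.26
i=2: S_2 = 5.56 + -1.3*2 = 2.96
i=3: S_3 = 5.56 + -1.3*3 = 1.66
The first 4 terms are: [5.56, 4.26, 2.96, 1.66]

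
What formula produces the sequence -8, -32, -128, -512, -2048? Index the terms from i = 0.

Check ratios: -32 / -8 = 4.0
Common ratio r = 4.
First term a = -8.
Formula: S_i = -8 * 4^i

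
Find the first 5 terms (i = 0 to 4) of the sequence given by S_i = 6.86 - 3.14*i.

This is an arithmetic sequence.
i=0: S_0 = 6.86 + -3.14*0 = 6.86
i=1: S_1 = 6.86 + -3.14*1 = 3.72
i=2: S_2 = 6.86 + -3.14*2 = 0.58
i=3: S_3 = 6.86 + -3.14*3 = -2.56
i=4: S_4 = 6.86 + -3.14*4 = -5.7
The first 5 terms are: [6.86, 3.72, 0.58, -2.56, -5.7]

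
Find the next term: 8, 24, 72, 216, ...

Ratios: 24 / 8 = 3.0
This is a geometric sequence with common ratio r = 3.
Next term = 216 * 3 = 648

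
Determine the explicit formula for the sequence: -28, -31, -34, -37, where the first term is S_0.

Check differences: -31 - -28 = -3
-34 - -31 = -3
Common difference d = -3.
First term a = -28.
Formula: S_i = -28 - 3*i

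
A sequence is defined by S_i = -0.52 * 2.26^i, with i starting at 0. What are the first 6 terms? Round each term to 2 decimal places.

This is a geometric sequence.
i=0: S_0 = -0.52 * 2.26^0 = -0.52
i=1: S_1 = -0.52 * 2.26^1 ≈ -1.18
i=2: S_2 = -0.52 * 2.26^2 ≈ -2.66
i=3: S_3 = -0.52 * 2.26^3 ≈ -6.0
i=4: S_4 = -0.52 * 2.26^4 ≈ -13.57
i=5: S_5 = -0.52 * 2.26^5 ≈ -30.66
The first 6 terms are: [-0.52, -1.18, -2.66, -6.0, -13.57, -30.66]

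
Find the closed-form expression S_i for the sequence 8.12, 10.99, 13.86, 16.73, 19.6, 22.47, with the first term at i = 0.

Check differences: 10.99 - 8.12 = 2.87
13.86 - 10.99 = 2.87
Common difference d = 2.87.
First term a = 8.12.
Formula: S_i = 8.12 + 2.87*i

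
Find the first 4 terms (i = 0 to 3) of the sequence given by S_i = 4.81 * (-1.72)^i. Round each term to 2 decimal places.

This is a geometric sequence.
i=0: S_0 = 4.81 * (-1.72)^0 = 4.81
i=1: S_1 = 4.81 * (-1.72)^1 ≈ -8.27
i=2: S_2 = 4.81 * (-1.72)^2 ≈ 14.23
i=3: S_3 = 4.81 * (-1.72)^3 ≈ -24.48
The first 4 terms are: [4.81, -8.27, 14.23, -24.48]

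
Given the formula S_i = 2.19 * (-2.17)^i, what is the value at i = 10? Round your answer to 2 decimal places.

S_10 = 2.19 * (-2.17)^10 ≈ 2.19 * 2315.247 ≈ 5070.39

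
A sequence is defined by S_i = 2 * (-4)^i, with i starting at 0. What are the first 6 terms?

This is a geometric sequence.
i=0: S_0 = 2 * (-4)^0 = 2
i=1: S_1 = 2 * (-4)^1 = -8
i=2: S_2 = 2 * (-4)^2 = 32
i=3: S_3 = 2 * (-4)^3 = -128
i=4: S_4 = 2 * (-4)^4 = 512
i=5: S_5 = 2 * (-4)^5 = -2048
The first 6 terms are: [2, -8, 32, -128, 512, -2048]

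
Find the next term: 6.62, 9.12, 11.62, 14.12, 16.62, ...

Differences: 9.12 - 6.62 = 2.5
This is an arithmetic sequence with common difference d = 2.5.
Next term = 16.62 + 2.5 = 19.12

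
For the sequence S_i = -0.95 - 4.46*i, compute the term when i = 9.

S_9 = -0.95 + -4.46*9 = -0.95 + -40.14 = -41.09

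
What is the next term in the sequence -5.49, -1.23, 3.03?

Differences: -1.23 - -5.49 = 4.26
This is an arithmetic sequence with common difference d = 4.26.
Next term = 3.03 + 4.26 = 7.29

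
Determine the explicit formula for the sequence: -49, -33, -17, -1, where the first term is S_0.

Check differences: -33 - -49 = 16
-17 - -33 = 16
Common difference d = 16.
First term a = -49.
Formula: S_i = -49 + 16*i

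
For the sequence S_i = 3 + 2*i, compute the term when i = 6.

S_6 = 3 + 2*6 = 3 + 12 = 15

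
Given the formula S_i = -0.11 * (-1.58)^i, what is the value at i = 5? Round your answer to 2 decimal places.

S_5 = -0.11 * (-1.58)^5 ≈ -0.11 * -9.8466 ≈ 1.08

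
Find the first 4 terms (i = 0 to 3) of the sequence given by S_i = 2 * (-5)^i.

This is a geometric sequence.
i=0: S_0 = 2 * (-5)^0 = 2
i=1: S_1 = 2 * (-5)^1 = -10
i=2: S_2 = 2 * (-5)^2 = 50
i=3: S_3 = 2 * (-5)^3 = -250
The first 4 terms are: [2, -10, 50, -250]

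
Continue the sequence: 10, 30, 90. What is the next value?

Ratios: 30 / 10 = 3.0
This is a geometric sequence with common ratio r = 3.
Next term = 90 * 3 = 270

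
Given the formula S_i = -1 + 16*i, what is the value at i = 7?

S_7 = -1 + 16*7 = -1 + 112 = 111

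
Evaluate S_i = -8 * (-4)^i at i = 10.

S_10 = -8 * (-4)^10 = -8 * 1048576 = -8388608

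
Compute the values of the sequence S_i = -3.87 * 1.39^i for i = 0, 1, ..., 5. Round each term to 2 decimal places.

This is a geometric sequence.
i=0: S_0 = -3.87 * 1.39^0 = -3.87
i=1: S_1 = -3.87 * 1.39^1 ≈ -5.38
i=2: S_2 = -3.87 * 1.39^2 ≈ -7.48
i=3: S_3 = -3.87 * 1.39^3 ≈ -10.39
i=4: S_4 = -3.87 * 1.39^4 ≈ -14.45
i=5: S_5 = -3.87 * 1.39^5 ≈ -20.08
The first 6 terms are: [-3.87, -5.38, -7.48, -10.39, -14.45, -20.08]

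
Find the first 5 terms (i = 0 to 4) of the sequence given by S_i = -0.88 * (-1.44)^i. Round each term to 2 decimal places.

This is a geometric sequence.
i=0: S_0 = -0.88 * (-1.44)^0 = -0.88
i=1: S_1 = -0.88 * (-1.44)^1 ≈ 1.27
i=2: S_2 = -0.88 * (-1.44)^2 ≈ -1.82
i=3: S_3 = -0.88 * (-1.44)^3 ≈ 2.63
i=4: S_4 = -0.88 * (-1.44)^4 ≈ -3.78
The first 5 terms are: [-0.88, 1.27, -1.82, 2.63, -3.78]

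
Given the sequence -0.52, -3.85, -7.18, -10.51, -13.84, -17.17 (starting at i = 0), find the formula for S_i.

Check differences: -3.85 - -0.52 = -3.33
-7.18 - -3.85 = -3.33
Common difference d = -3.33.
First term a = -0.52.
Formula: S_i = -0.52 - 3.33*i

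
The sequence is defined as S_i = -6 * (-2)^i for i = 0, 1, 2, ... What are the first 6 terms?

This is a geometric sequence.
i=0: S_0 = -6 * (-2)^0 = -6
i=1: S_1 = -6 * (-2)^1 = 12
i=2: S_2 = -6 * (-2)^2 = -24
i=3: S_3 = -6 * (-2)^3 = 48
i=4: S_4 = -6 * (-2)^4 = -96
i=5: S_5 = -6 * (-2)^5 = 192
The first 6 terms are: [-6, 12, -24, 48, -96, 192]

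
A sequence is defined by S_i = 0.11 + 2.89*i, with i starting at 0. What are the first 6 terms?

This is an arithmetic sequence.
i=0: S_0 = 0.11 + 2.89*0 = 0.11
i=1: S_1 = 0.11 + 2.89*1 = 3.0
i=2: S_2 = 0.11 + 2.89*2 = 5.89
i=3: S_3 = 0.11 + 2.89*3 = 8.78
i=4: S_4 = 0.11 + 2.89*4 = 11.67
i=5: S_5 = 0.11 + 2.89*5 = 14.56
The first 6 terms are: [0.11, 3.0, 5.89, 8.78, 11.67, 14.56]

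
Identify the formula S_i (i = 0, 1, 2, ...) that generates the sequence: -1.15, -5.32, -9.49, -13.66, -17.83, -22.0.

Check differences: -5.32 - -1.15 = -4.17
-9.49 - -5.32 = -4.17
Common difference d = -4.17.
First term a = -1.15.
Formula: S_i = -1.15 - 4.17*i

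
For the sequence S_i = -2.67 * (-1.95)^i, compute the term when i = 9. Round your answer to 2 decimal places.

S_9 = -2.67 * (-1.95)^9 ≈ -2.67 * -407.6726 ≈ 1088.49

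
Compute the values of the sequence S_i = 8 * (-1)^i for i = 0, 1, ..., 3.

This is a geometric sequence.
i=0: S_0 = 8 * (-1)^0 = 8
i=1: S_1 = 8 * (-1)^1 = -8
i=2: S_2 = 8 * (-1)^2 = 8
i=3: S_3 = 8 * (-1)^3 = -8
The first 4 terms are: [8, -8, 8, -8]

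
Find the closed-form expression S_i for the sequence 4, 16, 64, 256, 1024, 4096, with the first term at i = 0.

Check ratios: 16 / 4 = 4.0
Common ratio r = 4.
First term a = 4.
Formula: S_i = 4 * 4^i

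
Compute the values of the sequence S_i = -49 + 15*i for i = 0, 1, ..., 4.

This is an arithmetic sequence.
i=0: S_0 = -49 + 15*0 = -49
i=1: S_1 = -49 + 15*1 = -34
i=2: S_2 = -49 + 15*2 = -19
i=3: S_3 = -49 + 15*3 = -4
i=4: S_4 = -49 + 15*4 = 11
The first 5 terms are: [-49, -34, -19, -4, 11]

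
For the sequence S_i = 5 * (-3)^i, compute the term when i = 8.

S_8 = 5 * (-3)^8 = 5 * 6561 = 32805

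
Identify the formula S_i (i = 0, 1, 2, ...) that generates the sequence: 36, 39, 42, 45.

Check differences: 39 - 36 = 3
42 - 39 = 3
Common difference d = 3.
First term a = 36.
Formula: S_i = 36 + 3*i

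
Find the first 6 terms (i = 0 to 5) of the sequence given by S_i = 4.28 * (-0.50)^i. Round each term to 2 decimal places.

This is a geometric sequence.
i=0: S_0 = 4.28 * (-0.5)^0 = 4.28
i=1: S_1 = 4.28 * (-0.5)^1 = -2.14
i=2: S_2 = 4.28 * (-0.5)^2 = 1.07
i=3: S_3 = 4.28 * (-0.5)^3 ≈ -0.54
i=4: S_4 = 4.28 * (-0.5)^4 ≈ 0.27
i=5: S_5 = 4.28 * (-0.5)^5 ≈ -0.13
The first 6 terms are: [4.28, -2.14, 1.07, -0.54, 0.27, -0.13]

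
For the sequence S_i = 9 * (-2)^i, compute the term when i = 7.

S_7 = 9 * (-2)^7 = 9 * -128 = -1152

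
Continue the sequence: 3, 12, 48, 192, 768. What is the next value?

Ratios: 12 / 3 = 4.0
This is a geometric sequence with common ratio r = 4.
Next term = 768 * 4 = 3072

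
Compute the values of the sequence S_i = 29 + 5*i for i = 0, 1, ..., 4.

This is an arithmetic sequence.
i=0: S_0 = 29 + 5*0 = 29
i=1: S_1 = 29 + 5*1 = 34
i=2: S_2 = 29 + 5*2 = 39
i=3: S_3 = 29 + 5*3 = 44
i=4: S_4 = 29 + 5*4 = 49
The first 5 terms are: [29, 34, 39, 44, 49]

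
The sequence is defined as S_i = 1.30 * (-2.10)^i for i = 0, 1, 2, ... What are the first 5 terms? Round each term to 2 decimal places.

This is a geometric sequence.
i=0: S_0 = 1.3 * (-2.1)^0 = 1.3
i=1: S_1 = 1.3 * (-2.1)^1 = -2.73
i=2: S_2 = 1.3 * (-2.1)^2 ≈ 5.73
i=3: S_3 = 1.3 * (-2.1)^3 ≈ -12.04
i=4: S_4 = 1.3 * (-2.1)^4 ≈ 25.28
The first 5 terms are: [1.3, -2.73, 5.73, -12.04, 25.28]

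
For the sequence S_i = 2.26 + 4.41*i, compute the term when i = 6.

S_6 = 2.26 + 4.41*6 = 2.26 + 26.46 = 28.72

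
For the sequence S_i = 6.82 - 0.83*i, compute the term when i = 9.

S_9 = 6.82 + -0.83*9 = 6.82 + -7.47 = -0.65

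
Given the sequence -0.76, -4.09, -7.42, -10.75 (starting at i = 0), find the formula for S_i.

Check differences: -4.09 - -0.76 = -3.33
-7.42 - -4.09 = -3.33
Common difference d = -3.33.
First term a = -0.76.
Formula: S_i = -0.76 - 3.33*i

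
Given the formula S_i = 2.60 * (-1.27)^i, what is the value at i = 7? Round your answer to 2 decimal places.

S_7 = 2.6 * (-1.27)^7 ≈ 2.6 * -5.3288 ≈ -13.85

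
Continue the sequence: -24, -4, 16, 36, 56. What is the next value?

Differences: -4 - -24 = 20
This is an arithmetic sequence with common difference d = 20.
Next term = 56 + 20 = 76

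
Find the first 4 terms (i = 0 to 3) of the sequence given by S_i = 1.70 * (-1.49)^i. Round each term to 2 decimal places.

This is a geometric sequence.
i=0: S_0 = 1.7 * (-1.49)^0 = 1.7
i=1: S_1 = 1.7 * (-1.49)^1 ≈ -2.53
i=2: S_2 = 1.7 * (-1.49)^2 ≈ 3.77
i=3: S_3 = 1.7 * (-1.49)^3 ≈ -5.62
The first 4 terms are: [1.7, -2.53, 3.77, -5.62]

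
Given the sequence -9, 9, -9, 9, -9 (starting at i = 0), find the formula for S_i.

Check ratios: 9 / -9 = -1.0
Common ratio r = -1.
First term a = -9.
Formula: S_i = -9 * (-1)^i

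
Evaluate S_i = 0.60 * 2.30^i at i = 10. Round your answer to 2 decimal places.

S_10 = 0.6 * 2.3^10 ≈ 0.6 * 4142.6511 ≈ 2485.59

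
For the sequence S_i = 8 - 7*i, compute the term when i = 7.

S_7 = 8 + -7*7 = 8 + -49 = -41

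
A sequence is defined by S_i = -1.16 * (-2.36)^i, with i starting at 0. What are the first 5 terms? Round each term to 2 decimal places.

This is a geometric sequence.
i=0: S_0 = -1.16 * (-2.36)^0 = -1.16
i=1: S_1 = -1.16 * (-2.36)^1 ≈ 2.74
i=2: S_2 = -1.16 * (-2.36)^2 ≈ -6.46
i=3: S_3 = -1.16 * (-2.36)^3 ≈ 15.25
i=4: S_4 = -1.16 * (-2.36)^4 ≈ -35.98
The first 5 terms are: [-1.16, 2.74, -6.46, 15.25, -35.98]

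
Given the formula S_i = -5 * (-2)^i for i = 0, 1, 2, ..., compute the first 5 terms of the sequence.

This is a geometric sequence.
i=0: S_0 = -5 * (-2)^0 = -5
i=1: S_1 = -5 * (-2)^1 = 10
i=2: S_2 = -5 * (-2)^2 = -20
i=3: S_3 = -5 * (-2)^3 = 40
i=4: S_4 = -5 * (-2)^4 = -80
The first 5 terms are: [-5, 10, -20, 40, -80]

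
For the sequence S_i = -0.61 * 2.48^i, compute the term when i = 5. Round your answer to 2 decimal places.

S_5 = -0.61 * 2.48^5 ≈ -0.61 * 93.812 ≈ -57.23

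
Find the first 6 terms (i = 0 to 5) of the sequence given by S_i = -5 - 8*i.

This is an arithmetic sequence.
i=0: S_0 = -5 + -8*0 = -5
i=1: S_1 = -5 + -8*1 = -13
i=2: S_2 = -5 + -8*2 = -21
i=3: S_3 = -5 + -8*3 = -29
i=4: S_4 = -5 + -8*4 = -37
i=5: S_5 = -5 + -8*5 = -45
The first 6 terms are: [-5, -13, -21, -29, -37, -45]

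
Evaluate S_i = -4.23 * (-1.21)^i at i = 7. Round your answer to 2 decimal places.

S_7 = -4.23 * (-1.21)^7 ≈ -4.23 * -3.7975 ≈ 16.06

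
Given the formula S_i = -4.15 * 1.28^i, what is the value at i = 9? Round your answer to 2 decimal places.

S_9 = -4.15 * 1.28^9 ≈ -4.15 * 9.2234 ≈ -38.28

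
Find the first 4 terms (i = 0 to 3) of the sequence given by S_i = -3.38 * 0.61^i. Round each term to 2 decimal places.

This is a geometric sequence.
i=0: S_0 = -3.38 * 0.61^0 = -3.38
i=1: S_1 = -3.38 * 0.61^1 ≈ -2.06
i=2: S_2 = -3.38 * 0.61^2 ≈ -1.26
i=3: S_3 = -3.38 * 0.61^3 ≈ -0.77
The first 4 terms are: [-3.38, -2.06, -1.26, -0.77]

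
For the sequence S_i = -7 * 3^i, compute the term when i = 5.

S_5 = -7 * 3^5 = -7 * 243 = -1701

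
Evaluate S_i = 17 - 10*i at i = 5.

S_5 = 17 + -10*5 = 17 + -50 = -33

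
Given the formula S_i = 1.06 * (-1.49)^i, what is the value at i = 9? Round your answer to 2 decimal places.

S_9 = 1.06 * (-1.49)^9 ≈ 1.06 * -36.1973 ≈ -38.37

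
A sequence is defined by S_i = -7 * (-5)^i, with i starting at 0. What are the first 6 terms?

This is a geometric sequence.
i=0: S_0 = -7 * (-5)^0 = -7
i=1: S_1 = -7 * (-5)^1 = 35
i=2: S_2 = -7 * (-5)^2 = -175
i=3: S_3 = -7 * (-5)^3 = 875
i=4: S_4 = -7 * (-5)^4 = -4375
i=5: S_5 = -7 * (-5)^5 = 21875
The first 6 terms are: [-7, 35, -175, 875, -4375, 21875]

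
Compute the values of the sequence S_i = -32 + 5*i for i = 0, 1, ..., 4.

This is an arithmetic sequence.
i=0: S_0 = -32 + 5*0 = -32
i=1: S_1 = -32 + 5*1 = -27
i=2: S_2 = -32 + 5*2 = -22
i=3: S_3 = -32 + 5*3 = -17
i=4: S_4 = -32 + 5*4 = -12
The first 5 terms are: [-32, -27, -22, -17, -12]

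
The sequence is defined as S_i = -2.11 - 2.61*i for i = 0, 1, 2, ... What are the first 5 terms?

This is an arithmetic sequence.
i=0: S_0 = -2.11 + -2.61*0 = -2.11
i=1: S_1 = -2.11 + -2.61*1 = -4.72
i=2: S_2 = -2.11 + -2.61*2 = -7.33
i=3: S_3 = -2.11 + -2.61*3 = -9.94
i=4: S_4 = -2.11 + -2.61*4 = -12.55
The first 5 terms are: [-2.11, -4.72, -7.33, -9.94, -12.55]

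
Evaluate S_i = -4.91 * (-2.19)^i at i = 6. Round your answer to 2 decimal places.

S_6 = -4.91 * (-2.19)^6 ≈ -4.91 * 110.3227 ≈ -541.68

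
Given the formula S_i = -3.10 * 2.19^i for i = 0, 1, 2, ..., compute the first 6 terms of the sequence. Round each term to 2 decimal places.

This is a geometric sequence.
i=0: S_0 = -3.1 * 2.19^0 = -3.1
i=1: S_1 = -3.1 * 2.19^1 ≈ -6.79
i=2: S_2 = -3.1 * 2.19^2 ≈ -14.87
i=3: S_3 = -3.1 * 2.19^3 ≈ -32.56
i=4: S_4 = -3.1 * 2.19^4 ≈ -71.31
i=5: S_5 = -3.1 * 2.19^5 ≈ -156.16
The first 6 terms are: [-3.1, -6.79, -14.87, -32.56, -71.31, -156.16]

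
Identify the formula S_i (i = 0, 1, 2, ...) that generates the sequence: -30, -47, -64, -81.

Check differences: -47 - -30 = -17
-64 - -47 = -17
Common difference d = -17.
First term a = -30.
Formula: S_i = -30 - 17*i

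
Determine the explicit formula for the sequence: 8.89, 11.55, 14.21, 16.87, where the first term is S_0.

Check differences: 11.55 - 8.89 = 2.66
14.21 - 11.55 = 2.66
Common difference d = 2.66.
First term a = 8.89.
Formula: S_i = 8.89 + 2.66*i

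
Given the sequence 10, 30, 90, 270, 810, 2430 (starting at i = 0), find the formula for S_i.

Check ratios: 30 / 10 = 3.0
Common ratio r = 3.
First term a = 10.
Formula: S_i = 10 * 3^i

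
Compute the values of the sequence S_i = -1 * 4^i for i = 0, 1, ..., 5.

This is a geometric sequence.
i=0: S_0 = -1 * 4^0 = -1
i=1: S_1 = -1 * 4^1 = -4
i=2: S_2 = -1 * 4^2 = -16
i=3: S_3 = -1 * 4^3 = -64
i=4: S_4 = -1 * 4^4 = -256
i=5: S_5 = -1 * 4^5 = -1024
The first 6 terms are: [-1, -4, -16, -64, -256, -1024]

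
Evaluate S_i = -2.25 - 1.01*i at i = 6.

S_6 = -2.25 + -1.01*6 = -2.25 + -6.06 = -8.31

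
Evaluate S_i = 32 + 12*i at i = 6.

S_6 = 32 + 12*6 = 32 + 72 = 104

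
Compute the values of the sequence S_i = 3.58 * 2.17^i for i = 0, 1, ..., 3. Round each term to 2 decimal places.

This is a geometric sequence.
i=0: S_0 = 3.58 * 2.17^0 = 3.58
i=1: S_1 = 3.58 * 2.17^1 ≈ 7.77
i=2: S_2 = 3.58 * 2.17^2 ≈ 16.86
i=3: S_3 = 3.58 * 2.17^3 ≈ 36.58
The first 4 terms are: [3.58, 7.77, 16.86, 36.58]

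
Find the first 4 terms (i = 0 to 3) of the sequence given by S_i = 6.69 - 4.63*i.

This is an arithmetic sequence.
i=0: S_0 = 6.69 + -4.63*0 = 6.69
i=1: S_1 = 6.69 + -4.63*1 = 2.06
i=2: S_2 = 6.69 + -4.63*2 = -2.57
i=3: S_3 = 6.69 + -4.63*3 = -7.2
The first 4 terms are: [6.69, 2.06, -2.57, -7.2]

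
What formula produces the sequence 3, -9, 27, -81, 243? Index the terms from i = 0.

Check ratios: -9 / 3 = -3.0
Common ratio r = -3.
First term a = 3.
Formula: S_i = 3 * (-3)^i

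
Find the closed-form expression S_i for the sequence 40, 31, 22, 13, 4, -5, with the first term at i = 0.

Check differences: 31 - 40 = -9
22 - 31 = -9
Common difference d = -9.
First term a = 40.
Formula: S_i = 40 - 9*i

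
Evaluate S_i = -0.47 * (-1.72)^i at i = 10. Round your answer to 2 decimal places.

S_10 = -0.47 * (-1.72)^10 ≈ -0.47 * 226.6128 ≈ -106.51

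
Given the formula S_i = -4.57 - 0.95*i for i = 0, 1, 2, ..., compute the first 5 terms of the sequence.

This is an arithmetic sequence.
i=0: S_0 = -4.57 + -0.95*0 = -4.57
i=1: S_1 = -4.57 + -0.95*1 = -5.52
i=2: S_2 = -4.57 + -0.95*2 = -6.47
i=3: S_3 = -4.57 + -0.95*3 = -7.42
i=4: S_4 = -4.57 + -0.95*4 = -8.37
The first 5 terms are: [-4.57, -5.52, -6.47, -7.42, -8.37]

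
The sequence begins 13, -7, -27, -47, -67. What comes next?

Differences: -7 - 13 = -20
This is an arithmetic sequence with common difference d = -20.
Next term = -67 + -20 = -87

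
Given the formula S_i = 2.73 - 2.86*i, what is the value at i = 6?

S_6 = 2.73 + -2.86*6 = 2.73 + -17.16 = -14.43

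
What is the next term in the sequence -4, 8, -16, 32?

Ratios: 8 / -4 = -2.0
This is a geometric sequence with common ratio r = -2.
Next term = 32 * -2 = -64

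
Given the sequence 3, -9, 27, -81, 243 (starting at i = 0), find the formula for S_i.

Check ratios: -9 / 3 = -3.0
Common ratio r = -3.
First term a = 3.
Formula: S_i = 3 * (-3)^i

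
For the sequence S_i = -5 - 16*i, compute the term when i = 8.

S_8 = -5 + -16*8 = -5 + -128 = -133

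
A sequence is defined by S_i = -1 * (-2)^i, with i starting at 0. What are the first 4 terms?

This is a geometric sequence.
i=0: S_0 = -1 * (-2)^0 = -1
i=1: S_1 = -1 * (-2)^1 = 2
i=2: S_2 = -1 * (-2)^2 = -4
i=3: S_3 = -1 * (-2)^3 = 8
The first 4 terms are: [-1, 2, -4, 8]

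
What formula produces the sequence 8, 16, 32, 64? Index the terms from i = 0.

Check ratios: 16 / 8 = 2.0
Common ratio r = 2.
First term a = 8.
Formula: S_i = 8 * 2^i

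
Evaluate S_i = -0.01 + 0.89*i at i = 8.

S_8 = -0.01 + 0.89*8 = -0.01 + 7.12 = 7.11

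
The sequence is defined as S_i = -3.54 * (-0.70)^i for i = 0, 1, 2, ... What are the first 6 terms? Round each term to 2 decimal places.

This is a geometric sequence.
i=0: S_0 = -3.54 * (-0.7)^0 = -3.54
i=1: S_1 = -3.54 * (-0.7)^1 ≈ 2.48
i=2: S_2 = -3.54 * (-0.7)^2 ≈ -1.73
i=3: S_3 = -3.54 * (-0.7)^3 ≈ 1.21
i=4: S_4 = -3.54 * (-0.7)^4 ≈ -0.85
i=5: S_5 = -3.54 * (-0.7)^5 ≈ 0.59
The first 6 terms are: [-3.54, 2.48, -1.73, 1.21, -0.85, 0.59]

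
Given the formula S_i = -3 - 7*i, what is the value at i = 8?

S_8 = -3 + -7*8 = -3 + -56 = -59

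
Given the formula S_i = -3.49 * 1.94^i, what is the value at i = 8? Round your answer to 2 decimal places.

S_8 = -3.49 * 1.94^8 ≈ -3.49 * 200.6383 ≈ -700.23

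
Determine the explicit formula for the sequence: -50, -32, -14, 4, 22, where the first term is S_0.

Check differences: -32 - -50 = 18
-14 - -32 = 18
Common difference d = 18.
First term a = -50.
Formula: S_i = -50 + 18*i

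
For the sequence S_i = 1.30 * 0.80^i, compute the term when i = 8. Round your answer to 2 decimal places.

S_8 = 1.3 * 0.8^8 ≈ 1.3 * 0.1678 ≈ 0.22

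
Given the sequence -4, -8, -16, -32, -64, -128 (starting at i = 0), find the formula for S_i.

Check ratios: -8 / -4 = 2.0
Common ratio r = 2.
First term a = -4.
Formula: S_i = -4 * 2^i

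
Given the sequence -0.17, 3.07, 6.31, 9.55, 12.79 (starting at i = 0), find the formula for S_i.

Check differences: 3.07 - -0.17 = 3.24
6.31 - 3.07 = 3.24
Common difference d = 3.24.
First term a = -0.17.
Formula: S_i = -0.17 + 3.24*i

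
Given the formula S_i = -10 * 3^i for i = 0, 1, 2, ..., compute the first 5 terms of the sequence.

This is a geometric sequence.
i=0: S_0 = -10 * 3^0 = -10
i=1: S_1 = -10 * 3^1 = -30
i=2: S_2 = -10 * 3^2 = -90
i=3: S_3 = -10 * 3^3 = -270
i=4: S_4 = -10 * 3^4 = -810
The first 5 terms are: [-10, -30, -90, -270, -810]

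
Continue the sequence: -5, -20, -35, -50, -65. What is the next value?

Differences: -20 - -5 = -15
This is an arithmetic sequence with common difference d = -15.
Next term = -65 + -15 = -80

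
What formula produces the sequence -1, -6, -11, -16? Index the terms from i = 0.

Check differences: -6 - -1 = -5
-11 - -6 = -5
Common difference d = -5.
First term a = -1.
Formula: S_i = -1 - 5*i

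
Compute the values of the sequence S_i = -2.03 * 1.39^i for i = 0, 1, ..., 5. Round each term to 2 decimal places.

This is a geometric sequence.
i=0: S_0 = -2.03 * 1.39^0 = -2.03
i=1: S_1 = -2.03 * 1.39^1 ≈ -2.82
i=2: S_2 = -2.03 * 1.39^2 ≈ -3.92
i=3: S_3 = -2.03 * 1.39^3 ≈ -5.45
i=4: S_4 = -2.03 * 1.39^4 ≈ -7.58
i=5: S_5 = -2.03 * 1.39^5 ≈ -10.53
The first 6 terms are: [-2.03, -2.82, -3.92, -5.45, -7.58, -10.53]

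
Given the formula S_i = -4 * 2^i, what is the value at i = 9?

S_9 = -4 * 2^9 = -4 * 512 = -2048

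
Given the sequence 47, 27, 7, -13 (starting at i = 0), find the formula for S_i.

Check differences: 27 - 47 = -20
7 - 27 = -20
Common difference d = -20.
First term a = 47.
Formula: S_i = 47 - 20*i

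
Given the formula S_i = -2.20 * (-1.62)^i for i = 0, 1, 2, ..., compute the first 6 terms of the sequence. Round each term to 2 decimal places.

This is a geometric sequence.
i=0: S_0 = -2.2 * (-1.62)^0 = -2.2
i=1: S_1 = -2.2 * (-1.62)^1 ≈ 3.56
i=2: S_2 = -2.2 * (-1.62)^2 ≈ -5.77
i=3: S_3 = -2.2 * (-1.62)^3 ≈ 9.35
i=4: S_4 = -2.2 * (-1.62)^4 ≈ -15.15
i=5: S_5 = -2.2 * (-1.62)^5 ≈ 24.55
The first 6 terms are: [-2.2, 3.56, -5.77, 9.35, -15.15, 24.55]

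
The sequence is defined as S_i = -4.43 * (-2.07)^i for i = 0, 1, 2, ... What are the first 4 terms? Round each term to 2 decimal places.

This is a geometric sequence.
i=0: S_0 = -4.43 * (-2.07)^0 = -4.43
i=1: S_1 = -4.43 * (-2.07)^1 ≈ 9.17
i=2: S_2 = -4.43 * (-2.07)^2 ≈ -18.98
i=3: S_3 = -4.43 * (-2.07)^3 ≈ 39.29
The first 4 terms are: [-4.43, 9.17, -18.98, 39.29]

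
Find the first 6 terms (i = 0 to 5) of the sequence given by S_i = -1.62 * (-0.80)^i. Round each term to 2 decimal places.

This is a geometric sequence.
i=0: S_0 = -1.62 * (-0.8)^0 = -1.62
i=1: S_1 = -1.62 * (-0.8)^1 ≈ 1.3
i=2: S_2 = -1.62 * (-0.8)^2 ≈ -1.04
i=3: S_3 = -1.62 * (-0.8)^3 ≈ 0.83
i=4: S_4 = -1.62 * (-0.8)^4 ≈ -0.66
i=5: S_5 = -1.62 * (-0.8)^5 ≈ 0.53
The first 6 terms are: [-1.62, 1.3, -1.04, 0.83, -0.66, 0.53]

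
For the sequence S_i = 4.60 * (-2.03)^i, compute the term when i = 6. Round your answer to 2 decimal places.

S_6 = 4.6 * (-2.03)^6 ≈ 4.6 * 69.9804 ≈ 321.91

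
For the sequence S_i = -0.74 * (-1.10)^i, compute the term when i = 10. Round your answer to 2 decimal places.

S_10 = -0.74 * (-1.1)^10 ≈ -0.74 * 2.5937 ≈ -1.92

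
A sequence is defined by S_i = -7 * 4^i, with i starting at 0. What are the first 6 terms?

This is a geometric sequence.
i=0: S_0 = -7 * 4^0 = -7
i=1: S_1 = -7 * 4^1 = -28
i=2: S_2 = -7 * 4^2 = -112
i=3: S_3 = -7 * 4^3 = -448
i=4: S_4 = -7 * 4^4 = -1792
i=5: S_5 = -7 * 4^5 = -7168
The first 6 terms are: [-7, -28, -112, -448, -1792, -7168]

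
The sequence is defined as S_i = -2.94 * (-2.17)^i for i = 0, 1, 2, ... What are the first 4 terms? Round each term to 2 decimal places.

This is a geometric sequence.
i=0: S_0 = -2.94 * (-2.17)^0 = -2.94
i=1: S_1 = -2.94 * (-2.17)^1 ≈ 6.38
i=2: S_2 = -2.94 * (-2.17)^2 ≈ -13.84
i=3: S_3 = -2.94 * (-2.17)^3 ≈ 30.04
The first 4 terms are: [-2.94, 6.38, -13.84, 30.04]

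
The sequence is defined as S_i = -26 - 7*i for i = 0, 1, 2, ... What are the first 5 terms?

This is an arithmetic sequence.
i=0: S_0 = -26 + -7*0 = -26
i=1: S_1 = -26 + -7*1 = -33
i=2: S_2 = -26 + -7*2 = -40
i=3: S_3 = -26 + -7*3 = -47
i=4: S_4 = -26 + -7*4 = -54
The first 5 terms are: [-26, -33, -40, -47, -54]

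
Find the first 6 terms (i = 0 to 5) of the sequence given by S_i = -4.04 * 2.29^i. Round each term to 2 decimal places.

This is a geometric sequence.
i=0: S_0 = -4.04 * 2.29^0 = -4.04
i=1: S_1 = -4.04 * 2.29^1 ≈ -9.25
i=2: S_2 = -4.04 * 2.29^2 ≈ -21.19
i=3: S_3 = -4.04 * 2.29^3 ≈ -48.52
i=4: S_4 = -4.04 * 2.29^4 ≈ -111.1
i=5: S_5 = -4.04 * 2.29^5 ≈ -254.42
The first 6 terms are: [-4.04, -9.25, -21.19, -48.52, -111.1, -254.42]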